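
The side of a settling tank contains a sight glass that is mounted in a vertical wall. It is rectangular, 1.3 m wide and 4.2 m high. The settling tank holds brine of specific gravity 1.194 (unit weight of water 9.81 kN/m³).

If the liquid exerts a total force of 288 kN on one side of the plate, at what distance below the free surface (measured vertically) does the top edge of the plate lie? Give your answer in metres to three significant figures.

γ = 1.194 × 9.81 = 11.71314 kN/m³.
A = 1.3 × 4.2 = 5.46 m².
From F = γ·h_c·A, the centroid depth is h_c = 288/(11.71314 × 5.46) = 4.50325 m.
The centroid lies 4.2/2 = 2.1 m below the top edge, so the top edge sits at h_top = 4.50325 − 2.1 = 2.40325 m below the surface.

d_top ≈ 2.40 m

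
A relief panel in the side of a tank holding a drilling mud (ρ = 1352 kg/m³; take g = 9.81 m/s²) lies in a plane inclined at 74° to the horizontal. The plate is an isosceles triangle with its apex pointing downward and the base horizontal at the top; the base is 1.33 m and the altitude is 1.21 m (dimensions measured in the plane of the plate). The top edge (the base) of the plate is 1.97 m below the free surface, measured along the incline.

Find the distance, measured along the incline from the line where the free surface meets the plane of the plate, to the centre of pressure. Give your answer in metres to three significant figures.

γ = ρg = 1352 × 9.81 / 1000 = 13.26312 kN/m³.
Let θ = 74° be the plate's angle to the horizontal; measure y along the incline from where the plane meets the free surface. Vertical depth h = y·sinθ with sinθ = 0.961262.
With the apex down, the centroid sits h/3 = 1.21/3 = 0.403333 m below the base (the top edge), so y_c = 1.97 + 0.403333 = 2.37333 m and h_c = 2.37333 × 0.961262 = 2.28139 m.
A = ½ × 1.33 × 1.21 = 0.80465 m².
Resultant F = γ·h_c·A = 13.26312 × 2.28139 × 0.80465 = 24.3474 kN.
I_c = b·h³/36 = 1.33 × 1.21³/36 = 0.0654493 m⁴.
Centre of pressure: y_p = y_c + I_c/(y_c·A) = 2.37333 + 0.0654493/(2.37333 × 0.80465) = 2.37333 + 0.034272 = 2.4076 m along the plane.

y_p = 2.41 m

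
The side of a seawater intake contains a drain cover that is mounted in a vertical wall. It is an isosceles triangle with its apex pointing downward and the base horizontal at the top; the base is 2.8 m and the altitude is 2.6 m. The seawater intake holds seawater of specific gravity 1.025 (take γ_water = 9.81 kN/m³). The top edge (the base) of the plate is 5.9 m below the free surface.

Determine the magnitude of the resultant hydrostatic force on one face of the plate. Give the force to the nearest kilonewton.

γ = 1.025 × 9.81 = 10.05525 kN/m³.
With the apex down, the centroid sits h/3 = 2.6/3 = 0.866667 m below the base (the top edge), so the centroid depth is h_c = 5.9 + 0.866667 = 6.76667 m.
A = ½ × 2.8 × 2.6 = 3.64 m².
Resultant F = γ·h_c·A = 10.05525 × 6.76667 × 3.64 = 247.668 kN.

F ≈ 248 kN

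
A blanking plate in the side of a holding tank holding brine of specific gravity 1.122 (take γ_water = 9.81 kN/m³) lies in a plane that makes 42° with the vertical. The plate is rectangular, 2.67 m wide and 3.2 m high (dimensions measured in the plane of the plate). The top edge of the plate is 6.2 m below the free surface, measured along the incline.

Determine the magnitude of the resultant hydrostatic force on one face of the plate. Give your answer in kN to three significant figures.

F ≈ 545 kN

γ = 1.122 × 9.81 = 11.00682 kN/m³.
The plate makes 42° with the vertical, i.e. θ = 90° − 42° = 48° to the horizontal. Measuring y along the incline from the free-surface line, vertical depth h = y·sinθ with sinθ = 0.743145.
The centroid lies 3.2/2 = 1.6 m below the top edge, so y_c = 6.2 + 1.6 = 7.8 m and h_c = 7.8 × 0.743145 = 5.79653 m.
A = 2.67 × 3.2 = 8.544 m².
Resultant F = γ·h_c·A = 11.00682 × 5.79653 × 8.544 = 545.119 kN.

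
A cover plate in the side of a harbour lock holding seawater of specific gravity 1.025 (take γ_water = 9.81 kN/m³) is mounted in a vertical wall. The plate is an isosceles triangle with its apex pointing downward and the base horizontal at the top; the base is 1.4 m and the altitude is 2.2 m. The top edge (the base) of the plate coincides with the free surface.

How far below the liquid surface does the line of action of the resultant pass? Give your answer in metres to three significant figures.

γ = 1.025 × 9.81 = 10.05525 kN/m³.
With the apex down, the centroid sits h/3 = 2.2/3 = 0.733333 m below the base (the top edge), so the centroid depth is h_c = 0.733333 m.
A = ½ × 1.4 × 2.2 = 1.54 m².
Resultant F = γ·h_c·A = 10.05525 × 0.733333 × 1.54 = 11.3557 kN.
I_c = b·h³/36 = 1.4 × 2.2³/36 = 0.414089 m⁴.
Centre of pressure: y_p = y_c + I_c/(y_c·A) = 0.733333 + 0.414089/(0.733333 × 1.54) = 0.733333 + 0.366667 = 1.1 m along the plane.

h_p = 1.10 m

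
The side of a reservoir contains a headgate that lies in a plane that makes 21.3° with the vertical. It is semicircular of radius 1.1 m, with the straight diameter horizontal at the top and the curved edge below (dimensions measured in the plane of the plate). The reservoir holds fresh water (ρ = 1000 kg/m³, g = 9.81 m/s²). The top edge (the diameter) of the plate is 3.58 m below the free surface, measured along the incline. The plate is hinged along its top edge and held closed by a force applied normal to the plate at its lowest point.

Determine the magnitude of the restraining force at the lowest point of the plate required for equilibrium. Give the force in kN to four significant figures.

γ = ρg = 1000 × 9.81 = 9810 N/m³ = 9.81 kN/m³.
The plate makes 21.3° with the vertical, i.e. θ = 90° − 21.3° = 68.7° to the horizontal. Measuring y along the incline from the free-surface line, vertical depth h = y·sinθ with sinθ = 0.931691.
The centroid of a semicircle lies 4r/(3π) = 0.466854 m from the diameter, here below the top edge, so y_c = 3.58 + 0.466854 = 4.04685 m and h_c = 4.04685 × 0.931691 = 3.77041 m.
A = πr²/2 = π × 1.1²/2 = 1.90066 m².
Resultant F = γ·h_c·A = 9.81 × 3.77041 × 1.90066 = 70.3011 kN.
I_c = (π/8 − 8/(9π))·r⁴ = 0.109757 × 1.1⁴ = 0.160695 m⁴.
Centre of pressure: y_p = y_c + I_c/(y_c·A) = 4.04685 + 0.160695/(4.04685 × 1.90066) = 4.04685 + 0.020892 = 4.06774 m along the plane.
The resultant acts 0.466854 + 0.020892 = 0.487746 m (along the plate) below the hinge at the top edge, so the moment about the hinge is M = F × 0.487746 = 70.3011 × 0.487746 = 34.2891 kN·m.
A normal force at the bottom, 1.1 m from the hinge, must supply this moment: P = 34.2891/1.1 = 31.1719 kN.

P ≈ 31.17 kN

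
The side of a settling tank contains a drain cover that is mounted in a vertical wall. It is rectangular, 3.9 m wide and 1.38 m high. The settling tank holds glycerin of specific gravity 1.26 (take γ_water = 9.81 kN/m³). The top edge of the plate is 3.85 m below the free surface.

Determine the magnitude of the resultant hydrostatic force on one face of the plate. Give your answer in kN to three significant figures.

F ≈ 302 kN

γ = 1.26 × 9.81 = 12.3606 kN/m³.
The centroid lies 1.38/2 = 0.69 m below the top edge, so the centroid depth is h_c = 3.85 + 0.69 = 4.54 m.
A = 3.9 × 1.38 = 5.382 m².
Resultant F = γ·h_c·A = 12.3606 × 4.54 × 5.382 = 302.022 kN.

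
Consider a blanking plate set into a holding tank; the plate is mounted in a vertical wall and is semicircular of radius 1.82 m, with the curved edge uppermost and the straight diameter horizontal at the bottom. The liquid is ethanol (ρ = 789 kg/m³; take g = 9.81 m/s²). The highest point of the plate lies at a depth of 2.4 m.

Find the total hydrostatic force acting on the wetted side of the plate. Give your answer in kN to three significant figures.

γ = ρg = 789 × 9.81 / 1000 = 7.74009 kN/m³.
The centroid lies 4r/(3π) = 0.772432 m above the diameter, so r − 4r/(3π) = 1.82 − 0.772432 = 1.04757 m below the topmost point, so the centroid depth is h_c = 2.4 + 1.04757 = 3.44757 m.
A = πr²/2 = π × 1.82²/2 = 5.20311 m².
Resultant F = γ·h_c·A = 7.74009 × 3.44757 × 5.20311 = 138.842 kN.

F ≈ 139 kN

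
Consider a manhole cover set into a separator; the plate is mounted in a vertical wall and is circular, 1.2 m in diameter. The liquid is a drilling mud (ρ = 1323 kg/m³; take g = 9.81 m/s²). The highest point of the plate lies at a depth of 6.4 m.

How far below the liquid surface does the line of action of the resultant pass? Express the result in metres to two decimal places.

h_p = 7.01 m

γ = ρg = 1323 × 9.81 / 1000 = 12.97863 kN/m³.
The centroid is at the centre, 0.6 m below the top of the plate, so the centroid depth is h_c = 6.4 + 0.6 = 7 m.
A = π(0.6)² = 1.13097 m².
Resultant F = γ·h_c·A = 12.97863 × 7 × 1.13097 = 102.749 kN.
I_c = πr⁴/4 = π × 0.6⁴/4 = 0.101788 m⁴.
Centre of pressure: y_p = y_c + I_c/(y_c·A) = 7 + 0.101788/(7 × 1.13097) = 7 + 0.0128572 = 7.01286 m along the plane.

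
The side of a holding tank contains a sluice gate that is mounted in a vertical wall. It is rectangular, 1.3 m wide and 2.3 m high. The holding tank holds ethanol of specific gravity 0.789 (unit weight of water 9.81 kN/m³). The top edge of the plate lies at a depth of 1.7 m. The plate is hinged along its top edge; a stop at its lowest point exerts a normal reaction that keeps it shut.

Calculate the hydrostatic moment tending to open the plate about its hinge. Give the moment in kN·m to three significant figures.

γ = 0.789 × 9.81 = 7.74009 kN/m³.
The centroid lies 2.3/2 = 1.15 m below the top edge, so the centroid depth is h_c = 1.7 + 1.15 = 2.85 m.
A = 1.3 × 2.3 = 2.99 m².
Resultant F = γ·h_c·A = 7.74009 × 2.85 × 2.99 = 65.9572 kN.
I_c = b·h³/12 = 1.3 × 2.3³/12 = 1.31809 m⁴.
Centre of pressure: y_p = y_c + I_c/(y_c·A) = 2.85 + 1.31809/(2.85 × 2.99) = 2.85 + 0.154678 = 3.00468 m along the plane.
The resultant acts 1.15 + 0.154678 = 1.30468 m (along the plate) below the hinge at the top edge, so the moment about the hinge is M = F × 1.30468 = 65.9572 × 1.30468 = 86.053 kN·m.

M ≈ 86.1 kN·m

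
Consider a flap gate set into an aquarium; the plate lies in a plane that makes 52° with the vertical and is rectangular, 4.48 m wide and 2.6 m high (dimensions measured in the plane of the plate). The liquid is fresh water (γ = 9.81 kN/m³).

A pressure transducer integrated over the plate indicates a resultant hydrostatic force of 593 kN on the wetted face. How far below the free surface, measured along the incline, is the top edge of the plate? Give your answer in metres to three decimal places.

γ = 9.81 kN/m³.
A = 4.48 × 2.6 = 11.648 m².
From F = γ·h_c·A, the centroid depth is h_c = 593/(9.81 × 11.648) = 5.18961 m.
The plate makes 52° with the vertical, i.e. θ = 90° − 52° = 38° to the horizontal. Measuring y along the incline from the free-surface line, vertical depth h = y·sinθ with sinθ = 0.615661.
Along the incline, y_c = h_c/sinθ = 5.18961/0.615661 = 8.42933 m.
The centroid lies 2.6/2 = 1.3 m below the top edge, so the top edge sits at y_top = 8.42933 − 1.3 = 7.12933 m along the incline.

y_top ≈ 7.129 m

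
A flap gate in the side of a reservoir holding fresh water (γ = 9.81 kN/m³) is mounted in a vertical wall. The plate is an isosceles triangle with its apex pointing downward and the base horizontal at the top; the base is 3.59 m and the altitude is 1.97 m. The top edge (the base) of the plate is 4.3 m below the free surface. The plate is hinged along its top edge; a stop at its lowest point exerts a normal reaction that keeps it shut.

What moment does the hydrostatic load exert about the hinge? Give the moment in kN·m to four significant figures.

M ≈ 120.4 kN·m

γ = 9.81 kN/m³.
With the apex down, the centroid sits h/3 = 1.97/3 = 0.656667 m below the base (the top edge), so the centroid depth is h_c = 4.3 + 0.656667 = 4.95667 m.
A = ½ × 3.59 × 1.97 = 3.53615 m².
Resultant F = γ·h_c·A = 9.81 × 4.95667 × 3.53615 = 171.945 kN.
I_c = b·h³/36 = 3.59 × 1.97³/36 = 0.762414 m⁴.
Centre of pressure: y_p = y_c + I_c/(y_c·A) = 4.95667 + 0.762414/(4.95667 × 3.53615) = 4.95667 + 0.0434981 = 5.00017 m along the plane.
The resultant acts 0.656667 + 0.0434981 = 0.700165 m (along the plate) below the hinge at the top edge, so the moment about the hinge is M = F × 0.700165 = 171.945 × 0.700165 = 120.39 kN·m.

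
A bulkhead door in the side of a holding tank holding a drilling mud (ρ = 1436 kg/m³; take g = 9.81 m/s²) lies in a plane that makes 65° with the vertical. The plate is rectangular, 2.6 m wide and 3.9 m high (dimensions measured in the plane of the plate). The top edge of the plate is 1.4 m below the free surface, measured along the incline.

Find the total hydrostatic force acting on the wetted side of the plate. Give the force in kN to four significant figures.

F ≈ 202.2 kN

γ = ρg = 1436 × 9.81 / 1000 = 14.08716 kN/m³.
The plate makes 65° with the vertical, i.e. θ = 90° − 65° = 25° to the horizontal. Measuring y along the incline from the free-surface line, vertical depth h = y·sinθ with sinθ = 0.422618.
The centroid lies 3.9/2 = 1.95 m below the top edge, so y_c = 1.4 + 1.95 = 3.35 m and h_c = 3.35 × 0.422618 = 1.41577 m.
A = 2.6 × 3.9 = 10.14 m².
Resultant F = γ·h_c·A = 14.08716 × 1.41577 × 10.14 = 202.234 kN.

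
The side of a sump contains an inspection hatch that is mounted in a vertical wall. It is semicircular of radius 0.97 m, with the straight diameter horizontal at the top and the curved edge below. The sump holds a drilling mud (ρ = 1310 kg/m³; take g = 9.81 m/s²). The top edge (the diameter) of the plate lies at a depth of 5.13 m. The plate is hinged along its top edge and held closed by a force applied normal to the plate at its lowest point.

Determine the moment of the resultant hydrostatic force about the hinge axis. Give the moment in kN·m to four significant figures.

γ = ρg = 1310 × 9.81 / 1000 = 12.8511 kN/m³.
The centroid of a semicircle lies 4r/(3π) = 0.411681 m from the diameter, here below the top edge, so the centroid depth is h_c = 5.13 + 0.411681 = 5.54168 m.
A = πr²/2 = π × 0.97²/2 = 1.47796 m².
Resultant F = γ·h_c·A = 12.8511 × 5.54168 × 1.47796 = 105.255 kN.
I_c = (π/8 − 8/(9π))·r⁴ = 0.109757 × 0.97⁴ = 0.0971671 m⁴.
Centre of pressure: y_p = y_c + I_c/(y_c·A) = 5.54168 + 0.0971671/(5.54168 × 1.47796) = 5.54168 + 0.0118636 = 5.55354 m along the plane.
The resultant acts 0.411681 + 0.0118636 = 0.423545 m (along the plate) below the hinge at the top edge, so the moment about the hinge is M = F × 0.423545 = 105.255 × 0.423545 = 44.5802 kN·m.

M ≈ 44.58 kN·m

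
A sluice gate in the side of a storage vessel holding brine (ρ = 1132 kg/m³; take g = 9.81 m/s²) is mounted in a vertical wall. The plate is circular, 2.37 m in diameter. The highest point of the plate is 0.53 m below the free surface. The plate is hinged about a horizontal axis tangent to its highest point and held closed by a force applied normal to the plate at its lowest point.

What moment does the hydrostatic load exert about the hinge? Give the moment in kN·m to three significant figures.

γ = ρg = 1132 × 9.81 / 1000 = 11.10492 kN/m³.
The centroid is at the centre, 1.185 m below the top of the plate, so the centroid depth is h_c = 0.53 + 1.185 = 1.715 m.
A = π(1.185)² = 4.4115 m².
Resultant F = γ·h_c·A = 11.10492 × 1.715 × 4.4115 = 84.0167 kN.
I_c = πr⁴/4 = π × 1.185⁴/4 = 1.54869 m⁴.
Centre of pressure: y_p = y_c + I_c/(y_c·A) = 1.715 + 1.54869/(1.715 × 4.4115) = 1.715 + 0.204698 = 1.9197 m along the plane.
The resultant acts 1.185 + 0.204698 = 1.3897 m (along the plate) below the hinge at the top edge, so the moment about the hinge is M = F × 1.3897 = 84.0167 × 1.3897 = 116.758 kN·m.

M ≈ 117 kN·m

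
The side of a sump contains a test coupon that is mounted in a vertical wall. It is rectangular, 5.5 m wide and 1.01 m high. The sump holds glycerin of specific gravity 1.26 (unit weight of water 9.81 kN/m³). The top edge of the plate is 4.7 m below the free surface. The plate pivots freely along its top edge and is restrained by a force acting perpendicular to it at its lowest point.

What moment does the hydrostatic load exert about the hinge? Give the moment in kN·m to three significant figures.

γ = 1.26 × 9.81 = 12.3606 kN/m³.
The centroid lies 1.01/2 = 0.505 m below the top edge, so the centroid depth is h_c = 4.7 + 0.505 = 5.205 m.
A = 5.5 × 1.01 = 5.555 m².
Resultant F = γ·h_c·A = 12.3606 × 5.205 × 5.555 = 357.392 kN.
I_c = b·h³/12 = 5.5 × 1.01³/12 = 0.472221 m⁴.
Centre of pressure: y_p = y_c + I_c/(y_c·A) = 5.205 + 0.472221/(5.205 × 5.555) = 5.205 + 0.016332 = 5.22133 m along the plane.
The resultant acts 0.505 + 0.016332 = 0.521332 m (along the plate) below the hinge at the top edge, so the moment about the hinge is M = F × 0.521332 = 357.392 × 0.521332 = 186.32 kN·m.

M ≈ 186 kN·m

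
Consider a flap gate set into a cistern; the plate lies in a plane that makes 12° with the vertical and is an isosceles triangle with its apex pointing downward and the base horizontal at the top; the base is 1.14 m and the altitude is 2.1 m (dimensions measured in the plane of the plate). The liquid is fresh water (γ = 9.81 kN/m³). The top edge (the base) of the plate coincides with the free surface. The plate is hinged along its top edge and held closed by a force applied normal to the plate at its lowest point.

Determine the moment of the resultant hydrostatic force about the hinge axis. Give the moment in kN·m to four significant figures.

γ = 9.81 kN/m³.
The plate makes 12° with the vertical, i.e. θ = 90° − 12° = 78° to the horizontal. Measuring y along the incline from the free-surface line, vertical depth h = y·sinθ with sinθ = 0.978148.
With the apex down, the centroid sits h/3 = 2.1/3 = 0.7 m below the base (the top edge), so y_c = 0.7 m and h_c = 0.7 × 0.978148 = 0.684704 m.
A = ½ × 1.14 × 2.1 = 1.197 m².
Resultant F = γ·h_c·A = 9.81 × 0.684704 × 1.197 = 8.04018 kN.
I_c = b·h³/36 = 1.14 × 2.1³/36 = 0.293265 m⁴.
Centre of pressure: y_p = y_c + I_c/(y_c·A) = 0.7 + 0.293265/(0.7 × 1.197) = 0.7 + 0.35 = 1.05 m along the plane.
The resultant acts 0.7 + 0.35 = 1.05 m (along the plate) below the hinge at the top edge, so the moment about the hinge is M = F × 1.05 = 8.04018 × 1.05 = 8.44219 kN·m.

M ≈ 8.442 kN·m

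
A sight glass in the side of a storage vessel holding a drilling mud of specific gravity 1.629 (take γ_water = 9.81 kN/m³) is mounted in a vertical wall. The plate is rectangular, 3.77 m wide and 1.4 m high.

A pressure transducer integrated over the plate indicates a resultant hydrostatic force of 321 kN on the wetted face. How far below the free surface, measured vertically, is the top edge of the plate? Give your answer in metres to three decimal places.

γ = 1.629 × 9.81 = 15.98049 kN/m³.
A = 3.77 × 1.4 = 5.278 m².
From F = γ·h_c·A, the centroid depth is h_c = 321/(15.98049 × 5.278) = 3.8058 m.
The centroid lies 1.4/2 = 0.7 m below the top edge, so the top edge sits at h_top = 3.8058 − 0.7 = 3.1058 m below the surface.

d_top ≈ 3.106 m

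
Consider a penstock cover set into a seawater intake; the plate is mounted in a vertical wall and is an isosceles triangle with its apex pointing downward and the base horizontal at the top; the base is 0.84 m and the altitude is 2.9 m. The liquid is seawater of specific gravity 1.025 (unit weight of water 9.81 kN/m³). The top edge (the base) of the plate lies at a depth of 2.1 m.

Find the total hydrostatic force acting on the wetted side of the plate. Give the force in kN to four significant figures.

γ = 1.025 × 9.81 = 10.05525 kN/m³.
With the apex down, the centroid sits h/3 = 2.9/3 = 0.966667 m below the base (the top edge), so the centroid depth is h_c = 2.1 + 0.966667 = 3.06667 m.
A = ½ × 0.84 × 2.9 = 1.218 m².
Resultant F = γ·h_c·A = 10.05525 × 3.06667 × 1.218 = 37.5584 kN.

F ≈ 37.56 kN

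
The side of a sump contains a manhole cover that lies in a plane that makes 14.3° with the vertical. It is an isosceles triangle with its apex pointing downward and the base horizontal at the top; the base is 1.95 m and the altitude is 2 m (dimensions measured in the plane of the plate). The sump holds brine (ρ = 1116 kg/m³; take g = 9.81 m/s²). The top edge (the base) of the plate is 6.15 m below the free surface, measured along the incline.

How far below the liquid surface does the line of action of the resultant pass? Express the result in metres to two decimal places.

h_p = 6.64 m

γ = ρg = 1116 × 9.81 / 1000 = 10.94796 kN/m³.
The plate makes 14.3° with the vertical, i.e. θ = 90° − 14.3° = 75.7° to the horizontal. Measuring y along the incline from the free-surface line, vertical depth h = y·sinθ with sinθ = 0.969016.
With the apex down, the centroid sits h/3 = 2/3 = 0.666667 m below the base (the top edge), so y_c = 6.15 + 0.666667 = 6.81667 m and h_c = 6.81667 × 0.969016 = 6.60546 m.
A = ½ × 1.95 × 2 = 1.95 m².
Resultant F = γ·h_c·A = 10.94796 × 6.60546 × 1.95 = 141.017 kN.
I_c = b·h³/36 = 1.95 × 2³/36 = 0.433333 m⁴.
Centre of pressure: y_p = y_c + I_c/(y_c·A) = 6.81667 + 0.433333/(6.81667 × 1.95) = 6.81667 + 0.0325998 = 6.84927 m along the plane.
Vertically, h_p = y_p·sinθ = 6.84927 × 0.969016 = 6.63705 m.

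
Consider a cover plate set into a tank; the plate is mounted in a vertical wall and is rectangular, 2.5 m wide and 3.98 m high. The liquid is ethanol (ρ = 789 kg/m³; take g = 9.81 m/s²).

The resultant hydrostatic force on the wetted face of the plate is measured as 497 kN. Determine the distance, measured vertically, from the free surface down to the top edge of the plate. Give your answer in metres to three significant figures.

d_top ≈ 4.46 m

γ = ρg = 789 × 9.81 / 1000 = 7.74009 kN/m³.
A = 2.5 × 3.98 = 9.95 m².
From F = γ·h_c·A, the centroid depth is h_c = 497/(7.74009 × 9.95) = 6.45338 m.
The centroid lies 3.98/2 = 1.99 m below the top edge, so the top edge sits at h_top = 6.45338 − 1.99 = 4.46338 m below the surface.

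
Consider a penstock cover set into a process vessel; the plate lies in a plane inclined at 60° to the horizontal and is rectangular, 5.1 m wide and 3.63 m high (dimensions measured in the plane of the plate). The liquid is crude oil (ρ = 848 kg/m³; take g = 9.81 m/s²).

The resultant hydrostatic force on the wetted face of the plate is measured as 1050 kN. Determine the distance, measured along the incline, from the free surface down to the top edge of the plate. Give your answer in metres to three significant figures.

γ = ρg = 848 × 9.81 / 1000 = 8.31888 kN/m³.
A = 5.1 × 3.63 = 18.513 m².
From F = γ·h_c·A, the centroid depth is h_c = 1050/(8.31888 × 18.513) = 6.81785 m.
Let θ = 60° be the plate's angle to the horizontal; measure y along the incline from where the plane meets the free surface. Vertical depth h = y·sinθ with sinθ = 0.866025.
Along the incline, y_c = h_c/sinθ = 6.81785/0.866025 = 7.87258 m.
The centroid lies 3.63/2 = 1.815 m below the top edge, so the top edge sits at y_top = 7.87258 − 1.815 = 6.05758 m along the incline.

y_top ≈ 6.06 m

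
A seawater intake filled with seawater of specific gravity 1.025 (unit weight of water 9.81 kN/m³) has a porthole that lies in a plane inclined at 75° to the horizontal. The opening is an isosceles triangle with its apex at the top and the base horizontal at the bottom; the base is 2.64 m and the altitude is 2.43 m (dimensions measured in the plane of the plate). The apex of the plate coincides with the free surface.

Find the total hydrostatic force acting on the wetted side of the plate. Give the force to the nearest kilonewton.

γ = 1.025 × 9.81 = 10.05525 kN/m³.
Let θ = 75° be the plate's angle to the horizontal; measure y along the incline from where the plane meets the free surface. Vertical depth h = y·sinθ with sinθ = 0.965926.
With the apex up, the centroid sits 2h/3 = 2 × 2.43/3 = 1.62 m below the apex, so y_c = 1.62 m and h_c = 1.62 × 0.965926 = 1.5648 m.
A = ½ × 2.64 × 2.43 = 3.2076 m².
Resultant F = γ·h_c·A = 10.05525 × 1.5648 × 3.2076 = 50.4698 kN.

F ≈ 50 kN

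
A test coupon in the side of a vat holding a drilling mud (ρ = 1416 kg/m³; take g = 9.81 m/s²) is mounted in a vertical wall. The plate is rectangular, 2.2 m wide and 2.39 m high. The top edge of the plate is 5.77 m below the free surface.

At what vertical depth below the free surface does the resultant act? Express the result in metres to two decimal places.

h_p = 7.03 m

γ = ρg = 1416 × 9.81 / 1000 = 13.89096 kN/m³.
The centroid lies 2.39/2 = 1.195 m below the top edge, so the centroid depth is h_c = 5.77 + 1.195 = 6.965 m.
A = 2.2 × 2.39 = 5.258 m².
Resultant F = γ·h_c·A = 13.89096 × 6.965 × 5.258 = 508.714 kN.
I_c = b·h³/12 = 2.2 × 2.39³/12 = 2.50285 m⁴.
Centre of pressure: y_p = y_c + I_c/(y_c·A) = 6.965 + 2.50285/(6.965 × 5.258) = 6.965 + 0.0683429 = 7.03334 m along the plane.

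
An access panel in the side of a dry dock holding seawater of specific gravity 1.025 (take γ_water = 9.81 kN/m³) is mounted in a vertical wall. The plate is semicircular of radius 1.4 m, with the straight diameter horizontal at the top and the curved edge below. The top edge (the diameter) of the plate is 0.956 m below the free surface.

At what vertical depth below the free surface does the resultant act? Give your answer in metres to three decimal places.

h_p = 1.639 m

γ = 1.025 × 9.81 = 10.05525 kN/m³.
The centroid of a semicircle lies 4r/(3π) = 0.594178 m from the diameter, here below the top edge, so the centroid depth is h_c = 0.956 + 0.594178 = 1.55018 m.
A = πr²/2 = π × 1.4²/2 = 3.07876 m².
Resultant F = γ·h_c·A = 10.05525 × 1.55018 × 3.07876 = 47.99 kN.
I_c = (π/8 − 8/(9π))·r⁴ = 0.109757 × 1.4⁴ = 0.421642 m⁴.
Centre of pressure: y_p = y_c + I_c/(y_c·A) = 1.55018 + 0.421642/(1.55018 × 3.07876) = 1.55018 + 0.0883458 = 1.63853 m along the plane.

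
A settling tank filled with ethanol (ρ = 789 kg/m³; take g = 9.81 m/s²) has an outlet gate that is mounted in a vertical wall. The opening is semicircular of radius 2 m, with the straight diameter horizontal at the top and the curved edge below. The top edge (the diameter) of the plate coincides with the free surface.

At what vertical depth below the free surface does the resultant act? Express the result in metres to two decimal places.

h_p = 1.18 m

γ = ρg = 789 × 9.81 / 1000 = 7.74009 kN/m³.
The centroid of a semicircle lies 4r/(3π) = 0.848826 m from the diameter, here below the top edge, so the centroid depth is h_c = 0.848826 m.
A = πr²/2 = π × 2²/2 = 6.28319 m².
Resultant F = γ·h_c·A = 7.74009 × 0.848826 × 6.28319 = 41.2805 kN.
I_c = (π/8 − 8/(9π))·r⁴ = 0.109757 × 2⁴ = 1.75611 m⁴.
Centre of pressure: y_p = y_c + I_c/(y_c·A) = 0.848826 + 1.75611/(0.848826 × 6.28319) = 0.848826 + 0.329271 = 1.1781 m along the plane.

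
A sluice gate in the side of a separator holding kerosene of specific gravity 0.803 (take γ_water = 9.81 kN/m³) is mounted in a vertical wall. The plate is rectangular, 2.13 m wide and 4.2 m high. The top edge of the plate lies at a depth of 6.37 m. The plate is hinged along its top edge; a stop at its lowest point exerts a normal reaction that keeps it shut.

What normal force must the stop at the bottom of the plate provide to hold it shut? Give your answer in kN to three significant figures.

P ≈ 323 kN

γ = 0.803 × 9.81 = 7.87743 kN/m³.
The centroid lies 4.2/2 = 2.1 m below the top edge, so the centroid depth is h_c = 6.37 + 2.1 = 8.47 m.
A = 2.13 × 4.2 = 8.946 m².
Resultant F = γ·h_c·A = 7.87743 × 8.47 × 8.946 = 596.894 kN.
I_c = b·h³/12 = 2.13 × 4.2³/12 = 13.1506 m⁴.
Centre of pressure: y_p = y_c + I_c/(y_c·A) = 8.47 + 13.1506/(8.47 × 8.946) = 8.47 + 0.173553 = 8.64355 m along the plane.
The resultant acts 2.1 + 0.173553 = 2.27355 m (along the plate) below the hinge at the top edge, so the moment about the hinge is M = F × 2.27355 = 596.894 × 2.27355 = 1357.07 kN·m.
A normal force at the bottom, 4.2 m from the hinge, must supply this moment: P = 1357.07/4.2 = 323.112 kN.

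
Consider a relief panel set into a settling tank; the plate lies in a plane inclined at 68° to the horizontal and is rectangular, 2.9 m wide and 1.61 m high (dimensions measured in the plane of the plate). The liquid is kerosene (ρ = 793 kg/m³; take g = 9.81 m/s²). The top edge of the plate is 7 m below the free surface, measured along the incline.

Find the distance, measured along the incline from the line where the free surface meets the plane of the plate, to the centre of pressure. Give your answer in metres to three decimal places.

y_p = 7.833 m

γ = ρg = 793 × 9.81 / 1000 = 7.77933 kN/m³.
Let θ = 68° be the plate's angle to the horizontal; measure y along the incline from where the plane meets the free surface. Vertical depth h = y·sinθ with sinθ = 0.927184.
The centroid lies 1.61/2 = 0.805 m below the top edge, so y_c = 7 + 0.805 = 7.805 m and h_c = 7.805 × 0.927184 = 7.23667 m.
A = 2.9 × 1.61 = 4.669 m².
Resultant F = γ·h_c·A = 7.77933 × 7.23667 × 4.669 = 262.848 kN.
I_c = b·h³/12 = 2.9 × 1.61³/12 = 1.00854 m⁴.
Centre of pressure: y_p = y_c + I_c/(y_c·A) = 7.805 + 1.00854/(7.805 × 4.669) = 7.805 + 0.0276756 = 7.83268 m along the plane.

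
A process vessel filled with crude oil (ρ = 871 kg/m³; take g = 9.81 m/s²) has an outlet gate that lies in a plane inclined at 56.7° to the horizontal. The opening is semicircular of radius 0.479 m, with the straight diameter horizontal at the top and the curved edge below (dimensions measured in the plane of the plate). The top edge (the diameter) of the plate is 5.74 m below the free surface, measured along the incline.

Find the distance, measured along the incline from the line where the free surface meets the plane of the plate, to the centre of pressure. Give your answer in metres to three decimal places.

y_p = 5.946 m

γ = ρg = 871 × 9.81 / 1000 = 8.54451 kN/m³.
Let θ = 56.7° be the plate's angle to the horizontal; measure y along the incline from where the plane meets the free surface. Vertical depth h = y·sinθ with sinθ = 0.835807.
The centroid of a semicircle lies 4r/(3π) = 0.203294 m from the diameter, here below the top edge, so y_c = 5.74 + 0.203294 = 5.94329 m and h_c = 5.94329 × 0.835807 = 4.96744 m.
A = πr²/2 = π × 0.479²/2 = 0.360405 m².
Resultant F = γ·h_c·A = 8.54451 × 4.96744 × 0.360405 = 15.2972 kN.
I_c = (π/8 − 8/(9π))·r⁴ = 0.109757 × 0.479⁴ = 0.00577796 m⁴.
Centre of pressure: y_p = y_c + I_c/(y_c·A) = 5.94329 + 0.00577796/(5.94329 × 0.360405) = 5.94329 + 0.00269747 = 5.94599 m along the plane.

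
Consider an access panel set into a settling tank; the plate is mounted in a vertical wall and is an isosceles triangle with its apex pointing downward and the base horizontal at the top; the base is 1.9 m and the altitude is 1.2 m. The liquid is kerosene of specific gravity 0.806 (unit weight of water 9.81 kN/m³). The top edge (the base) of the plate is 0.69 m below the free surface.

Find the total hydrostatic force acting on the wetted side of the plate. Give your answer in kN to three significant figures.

γ = 0.806 × 9.81 = 7.90686 kN/m³.
With the apex down, the centroid sits h/3 = 1.2/3 = 0.4 m below the base (the top edge), so the centroid depth is h_c = 0.69 + 0.4 = 1.09 m.
A = ½ × 1.9 × 1.2 = 1.14 m².
Resultant F = γ·h_c·A = 7.90686 × 1.09 × 1.14 = 9.82506 kN.

F ≈ 9.83 kN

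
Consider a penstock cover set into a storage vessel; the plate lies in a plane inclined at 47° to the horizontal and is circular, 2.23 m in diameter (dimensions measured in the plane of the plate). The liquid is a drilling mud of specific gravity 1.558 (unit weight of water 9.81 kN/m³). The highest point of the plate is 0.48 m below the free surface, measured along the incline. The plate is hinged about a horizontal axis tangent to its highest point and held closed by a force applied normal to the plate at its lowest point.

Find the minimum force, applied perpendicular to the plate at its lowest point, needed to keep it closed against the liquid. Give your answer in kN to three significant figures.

γ = 1.558 × 9.81 = 15.28398 kN/m³.
Let θ = 47° be the plate's angle to the horizontal; measure y along the incline from where the plane meets the free surface. Vertical depth h = y·sinθ with sinθ = 0.731354.
The centroid is at the centre, 1.115 m below the top of the plate, so y_c = 0.48 + 1.115 = 1.595 m and h_c = 1.595 × 0.731354 = 1.16651 m.
A = π(1.115)² = 3.90571 m².
Resultant F = γ·h_c·A = 15.28398 × 1.16651 × 3.90571 = 69.6346 kN.
I_c = πr⁴/4 = π × 1.115⁴/4 = 1.21392 m⁴.
Centre of pressure: y_p = y_c + I_c/(y_c·A) = 1.595 + 1.21392/(1.595 × 3.90571) = 1.595 + 0.194863 = 1.78986 m along the plane.
The resultant acts 1.115 + 0.194863 = 1.30986 m (along the plate) below the hinge at the top edge, so the moment about the hinge is M = F × 1.30986 = 69.6346 × 1.30986 = 91.2116 kN·m.
A normal force at the bottom, 2.23 m from the hinge, must supply this moment: P = 91.2116/2.23 = 40.9021 kN.

P ≈ 40.9 kN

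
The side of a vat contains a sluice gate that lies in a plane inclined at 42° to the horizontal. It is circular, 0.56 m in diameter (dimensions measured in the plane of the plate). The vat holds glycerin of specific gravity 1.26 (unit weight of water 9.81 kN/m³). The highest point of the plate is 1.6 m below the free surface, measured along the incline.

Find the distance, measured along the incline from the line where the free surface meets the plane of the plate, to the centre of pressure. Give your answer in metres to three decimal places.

γ = 1.26 × 9.81 = 12.3606 kN/m³.
Let θ = 42° be the plate's angle to the horizontal; measure y along the incline from where the plane meets the free surface. Vertical depth h = y·sinθ with sinθ = 0.669131.
The centroid is at the centre, 0.28 m below the top of the plate, so y_c = 1.6 + 0.28 = 1.88 m and h_c = 1.88 × 0.669131 = 1.25797 m.
A = π(0.28)² = 0.246301 m².
Resultant F = γ·h_c·A = 12.3606 × 1.25797 × 0.246301 = 3.8298 kN.
I_c = πr⁴/4 = π × 0.28⁴/4 = 0.0048275 m⁴.
Centre of pressure: y_p = y_c + I_c/(y_c·A) = 1.88 + 0.0048275/(1.88 × 0.246301) = 1.88 + 0.0104255 = 1.89043 m along the plane.

y_p = 1.890 m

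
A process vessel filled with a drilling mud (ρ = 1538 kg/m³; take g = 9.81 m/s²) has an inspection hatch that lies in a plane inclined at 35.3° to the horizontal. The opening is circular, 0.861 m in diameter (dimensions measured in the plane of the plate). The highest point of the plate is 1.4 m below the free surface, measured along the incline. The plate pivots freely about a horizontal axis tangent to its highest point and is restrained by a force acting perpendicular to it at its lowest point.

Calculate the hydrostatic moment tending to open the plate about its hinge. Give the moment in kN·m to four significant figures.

γ = ρg = 1538 × 9.81 / 1000 = 15.08778 kN/m³.
Let θ = 35.3° be the plate's angle to the horizontal; measure y along the incline from where the plane meets the free surface. Vertical depth h = y·sinθ with sinθ = 0.577858.
The centroid is at the centre, 0.4305 m below the top of the plate, so y_c = 1.4 + 0.4305 = 1.8305 m and h_c = 1.8305 × 0.577858 = 1.05777 m.
A = π(0.4305)² = 0.582232 m².
Resultant F = γ·h_c·A = 15.08778 × 1.05777 × 0.582232 = 9.29207 kN.
I_c = πr⁴/4 = π × 0.4305⁴/4 = 0.0269763 m⁴.
Centre of pressure: y_p = y_c + I_c/(y_c·A) = 1.8305 + 0.0269763/(1.8305 × 0.582232) = 1.8305 + 0.0253114 = 1.85581 m along the plane.
The resultant acts 0.4305 + 0.0253114 = 0.455811 m (along the plate) below the hinge at the top edge, so the moment about the hinge is M = F × 0.455811 = 9.29207 × 0.455811 = 4.23543 kN·m.

M ≈ 4.235 kN·m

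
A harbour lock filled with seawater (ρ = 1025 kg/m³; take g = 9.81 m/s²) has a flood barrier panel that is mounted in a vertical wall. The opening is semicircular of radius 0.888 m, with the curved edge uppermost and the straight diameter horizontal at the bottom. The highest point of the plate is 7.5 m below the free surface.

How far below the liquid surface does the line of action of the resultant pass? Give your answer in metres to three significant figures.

γ = ρg = 1025 × 9.81 / 1000 = 10.05525 kN/m³.
The centroid lies 4r/(3π) = 0.376879 m above the diameter, so r − 4r/(3π) = 0.888 − 0.376879 = 0.511121 m below the topmost point, so the centroid depth is h_c = 7.5 + 0.511121 = 8.01112 m.
A = πr²/2 = π × 0.888²/2 = 1.23864 m².
Resultant F = γ·h_c·A = 10.05525 × 8.01112 × 1.23864 = 99.7772 kN.
I_c = (π/8 − 8/(9π))·r⁴ = 0.109757 × 0.888⁴ = 0.0682471 m⁴.
Centre of pressure: y_p = y_c + I_c/(y_c·A) = 8.01112 + 0.0682471/(8.01112 × 1.23864) = 8.01112 + 0.00687774 = 8.018 m along the plane.

h_p = 8.02 m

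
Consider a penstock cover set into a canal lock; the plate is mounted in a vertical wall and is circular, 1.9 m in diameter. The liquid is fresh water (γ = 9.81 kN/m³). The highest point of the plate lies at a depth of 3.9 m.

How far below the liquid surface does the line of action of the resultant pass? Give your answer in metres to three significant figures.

h_p = 4.90 m

γ = 9.81 kN/m³.
The centroid is at the centre, 0.95 m below the top of the plate, so the centroid depth is h_c = 3.9 + 0.95 = 4.85 m.
A = π(0.95)² = 2.83529 m².
Resultant F = γ·h_c·A = 9.81 × 4.85 × 2.83529 = 134.899 kN.
I_c = πr⁴/4 = π × 0.95⁴/4 = 0.639712 m⁴.
Centre of pressure: y_p = y_c + I_c/(y_c·A) = 4.85 + 0.639712/(4.85 × 2.83529) = 4.85 + 0.0465206 = 4.89652 m along the plane.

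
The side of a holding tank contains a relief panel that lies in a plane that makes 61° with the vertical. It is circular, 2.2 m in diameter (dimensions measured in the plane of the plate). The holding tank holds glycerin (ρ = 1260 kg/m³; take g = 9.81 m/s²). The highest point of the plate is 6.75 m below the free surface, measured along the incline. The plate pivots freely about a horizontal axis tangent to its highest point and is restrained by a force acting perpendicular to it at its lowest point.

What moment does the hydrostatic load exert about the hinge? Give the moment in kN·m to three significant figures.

γ = ρg = 1260 × 9.81 / 1000 = 12.3606 kN/m³.
The plate makes 61° with the vertical, i.e. θ = 90° − 61° = 29° to the horizontal. Measuring y along the incline from the free-surface line, vertical depth h = y·sinθ with sinθ = 0.484810.
The centroid is at the centre, 1.1 m below the top of the plate, so y_c = 6.75 + 1.1 = 7.85 m and h_c = 7.85 × 0.484810 = 3.80576 m.
A = π(1.1)² = 3.80133 m².
Resultant F = γ·h_c·A = 12.3606 × 3.80576 × 3.80133 = 178.82 kN.
I_c = πr⁴/4 = π × 1.1⁴/4 = 1.1499 m⁴.
Centre of pressure: y_p = y_c + I_c/(y_c·A) = 7.85 + 1.1499/(7.85 × 3.80133) = 7.85 + 0.038535 = 7.88854 m along the plane.
The resultant acts 1.1 + 0.038535 = 1.13854 m (along the plate) below the hinge at the top edge, so the moment about the hinge is M = F × 1.13854 = 178.82 × 1.13854 = 203.594 kN·m.

M ≈ 204 kN·m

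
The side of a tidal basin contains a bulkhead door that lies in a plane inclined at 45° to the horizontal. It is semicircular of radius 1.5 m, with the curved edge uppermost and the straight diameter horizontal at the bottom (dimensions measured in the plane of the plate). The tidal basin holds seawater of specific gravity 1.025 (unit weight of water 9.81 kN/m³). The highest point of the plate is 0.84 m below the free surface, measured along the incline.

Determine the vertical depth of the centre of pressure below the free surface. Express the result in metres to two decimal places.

h_p = 1.27 m

γ = 1.025 × 9.81 = 10.05525 kN/m³.
Let θ = 45° be the plate's angle to the horizontal; measure y along the incline from where the plane meets the free surface. Vertical depth h = y·sinθ with sinθ = 0.707107.
The centroid lies 4r/(3π) = 0.63662 m above the diameter, so r − 4r/(3π) = 1.5 − 0.63662 = 0.86338 m below the topmost point, so y_c = 0.84 + 0.86338 = 1.70338 m and h_c = 1.70338 × 0.707107 = 1.20447 m.
A = πr²/2 = π × 1.5²/2 = 3.53429 m².
Resultant F = γ·h_c·A = 10.05525 × 1.20447 × 3.53429 = 42.8047 kN.
I_c = (π/8 − 8/(9π))·r⁴ = 0.109757 × 1.5⁴ = 0.555645 m⁴.
Centre of pressure: y_p = y_c + I_c/(y_c·A) = 1.70338 + 0.555645/(1.70338 × 3.53429) = 1.70338 + 0.0922962 = 1.79568 m along the plane.
Vertically, h_p = y_p·sinθ = 1.79568 × 0.707107 = 1.26974 m.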